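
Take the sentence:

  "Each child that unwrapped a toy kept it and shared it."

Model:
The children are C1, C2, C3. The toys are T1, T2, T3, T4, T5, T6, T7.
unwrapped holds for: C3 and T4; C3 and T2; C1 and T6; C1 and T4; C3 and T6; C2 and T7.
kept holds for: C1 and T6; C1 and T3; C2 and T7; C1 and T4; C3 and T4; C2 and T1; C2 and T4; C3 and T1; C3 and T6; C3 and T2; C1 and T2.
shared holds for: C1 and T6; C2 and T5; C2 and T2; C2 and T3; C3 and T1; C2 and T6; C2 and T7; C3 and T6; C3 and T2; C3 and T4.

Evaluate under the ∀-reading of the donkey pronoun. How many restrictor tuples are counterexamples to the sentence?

1

"it" takes "a toy" as antecedent — a donkey pronoun bound across the clause boundary.
Strong reading: for every (c,t) with unwrapped(c,t), kept(c,t) ∧ shared(c,t).
Restrictor pairs: (C1,T4) ✗  (C1,T6) ✓  (C2,T7) ✓  (C3,T2) ✓  (C3,T4) ✓  (C3,T6) ✓
Counterexamples (restrictor pairs failing the scope): 1.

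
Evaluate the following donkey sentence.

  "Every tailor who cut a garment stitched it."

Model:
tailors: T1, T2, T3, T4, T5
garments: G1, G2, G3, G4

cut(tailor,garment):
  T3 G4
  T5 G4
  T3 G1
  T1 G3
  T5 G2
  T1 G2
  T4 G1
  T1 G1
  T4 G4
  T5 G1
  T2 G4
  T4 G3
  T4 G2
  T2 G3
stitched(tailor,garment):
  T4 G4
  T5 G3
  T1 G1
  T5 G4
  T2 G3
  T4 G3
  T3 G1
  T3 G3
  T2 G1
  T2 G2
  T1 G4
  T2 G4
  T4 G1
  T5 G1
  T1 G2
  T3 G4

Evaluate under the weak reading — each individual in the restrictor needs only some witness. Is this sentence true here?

"it" takes "a garment" as antecedent — a donkey pronoun bound across the clause boundary.
Weak reading: every tailor t with some cut-garment has at least one cut-garment g such that stitched(t,g).
Per tailor: T1:✓  T2:✓  T3:✓  T4:✓  T5:✓
Every tailor in the restrictor has a witness.

True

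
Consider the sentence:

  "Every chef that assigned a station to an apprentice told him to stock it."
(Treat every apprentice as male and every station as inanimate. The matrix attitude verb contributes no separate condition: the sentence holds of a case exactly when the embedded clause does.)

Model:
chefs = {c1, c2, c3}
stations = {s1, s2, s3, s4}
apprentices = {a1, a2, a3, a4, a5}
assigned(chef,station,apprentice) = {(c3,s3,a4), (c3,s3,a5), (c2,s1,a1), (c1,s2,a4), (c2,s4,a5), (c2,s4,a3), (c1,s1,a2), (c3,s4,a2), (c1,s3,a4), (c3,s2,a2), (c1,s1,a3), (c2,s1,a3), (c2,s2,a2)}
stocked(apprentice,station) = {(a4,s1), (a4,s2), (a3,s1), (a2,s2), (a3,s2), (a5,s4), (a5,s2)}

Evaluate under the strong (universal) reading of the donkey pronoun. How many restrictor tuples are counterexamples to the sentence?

"him" takes "an apprentice" as antecedent and "it" takes "a station"; both are donkey pronouns co-varying with the restrictor.
Strong reading: for every (c,s,a) with assigned(c,s,a), stocked(a,s).
Restrictor triples: (c1,s1,a2)→stocked(a2,s1) ✗  (c1,s1,a3)→stocked(a3,s1) ✓  (c1,s2,a4)→stocked(a4,s2) ✓  (c1,s3,a4)→stocked(a4,s3) ✗  (c2,s1,a1)→stocked(a1,s1) ✗  (c2,s1,a3)→stocked(a3,s1) ✓  (c2,s2,a2)→stocked(a2,s2) ✓  (c2,s4,a3)→stocked(a3,s4) ✗  (c2,s4,a5)→stocked(a5,s4) ✓  (c3,s2,a2)→stocked(a2,s2) ✓  (c3,s3,a4)→stocked(a4,s3) ✗  (c3,s3,a5)→stocked(a5,s3) ✗  (c3,s4,a2)→stocked(a2,s4) ✗
Counterexamples (restrictor triples failing the scope): 7.

7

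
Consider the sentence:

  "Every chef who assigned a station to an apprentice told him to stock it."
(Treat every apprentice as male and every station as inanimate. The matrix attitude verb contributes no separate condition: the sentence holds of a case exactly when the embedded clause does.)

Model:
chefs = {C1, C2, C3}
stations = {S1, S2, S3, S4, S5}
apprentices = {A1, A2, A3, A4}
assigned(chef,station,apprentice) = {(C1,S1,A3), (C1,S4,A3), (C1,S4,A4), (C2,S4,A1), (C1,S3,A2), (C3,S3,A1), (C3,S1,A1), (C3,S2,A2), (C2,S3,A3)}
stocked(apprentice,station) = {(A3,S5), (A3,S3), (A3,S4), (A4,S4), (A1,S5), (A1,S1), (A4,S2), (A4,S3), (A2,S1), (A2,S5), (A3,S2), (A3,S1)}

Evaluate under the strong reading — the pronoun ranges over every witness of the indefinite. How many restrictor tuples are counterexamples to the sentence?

"him" takes "an apprentice" as antecedent and "it" takes "a station"; both are donkey pronouns co-varying with the restrictor.
Strong reading: for every (c,s,a) with assigned(c,s,a), stocked(a,s).
Restrictor triples: (C1,S1,A3)→stocked(A3,S1) ✓  (C1,S3,A2)→stocked(A2,S3) ✗  (C1,S4,A3)→stocked(A3,S4) ✓  (C1,S4,A4)→stocked(A4,S4) ✓  (C2,S3,A3)→stocked(A3,S3) ✓  (C2,S4,A1)→stocked(A1,S4) ✗  (C3,S1,A1)→stocked(A1,S1) ✓  (C3,S2,A2)→stocked(A2,S2) ✗  (C3,S3,A1)→stocked(A1,S3) ✗
Counterexamples (restrictor triples failing the scope): 4.

4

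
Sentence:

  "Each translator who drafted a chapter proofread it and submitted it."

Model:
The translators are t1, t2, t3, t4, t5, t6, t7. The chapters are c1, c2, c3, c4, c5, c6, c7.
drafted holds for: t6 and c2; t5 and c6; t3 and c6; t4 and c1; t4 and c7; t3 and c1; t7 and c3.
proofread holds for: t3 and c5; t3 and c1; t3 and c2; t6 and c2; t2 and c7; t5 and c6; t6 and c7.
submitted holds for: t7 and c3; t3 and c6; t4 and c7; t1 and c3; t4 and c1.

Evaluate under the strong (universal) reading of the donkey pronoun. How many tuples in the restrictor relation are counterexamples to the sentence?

7

"it" takes "a chapter" as antecedent — a donkey pronoun bound across the clause boundary.
Strong reading: for every (t,c) with drafted(t,c), proofread(t,c) ∧ submitted(t,c).
Restrictor pairs: (t3,c1) ✗  (t3,c6) ✗  (t4,c1) ✗  (t4,c7) ✗  (t5,c6) ✗  (t6,c2) ✗  (t7,c3) ✗
Counterexamples (restrictor pairs failing the scope): 7.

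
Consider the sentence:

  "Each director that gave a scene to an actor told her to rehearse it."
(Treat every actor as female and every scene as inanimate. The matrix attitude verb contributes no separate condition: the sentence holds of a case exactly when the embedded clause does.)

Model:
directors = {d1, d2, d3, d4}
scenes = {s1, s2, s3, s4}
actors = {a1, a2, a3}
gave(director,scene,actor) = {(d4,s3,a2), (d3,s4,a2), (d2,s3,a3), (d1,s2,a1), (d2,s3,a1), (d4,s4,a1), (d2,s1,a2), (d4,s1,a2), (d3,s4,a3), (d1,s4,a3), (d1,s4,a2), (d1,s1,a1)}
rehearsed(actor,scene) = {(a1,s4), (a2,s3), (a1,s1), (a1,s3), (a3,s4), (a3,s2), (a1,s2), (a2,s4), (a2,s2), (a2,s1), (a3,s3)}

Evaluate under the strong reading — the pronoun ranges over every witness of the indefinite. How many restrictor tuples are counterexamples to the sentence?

"her" takes "an actor" as antecedent and "it" takes "a scene"; both are donkey pronouns co-varying with the restrictor.
Strong reading: for every (d,s,a) with gave(d,s,a), rehearsed(a,s).
Restrictor triples: (d1,s1,a1)→rehearsed(a1,s1) ✓  (d1,s2,a1)→rehearsed(a1,s2) ✓  (d1,s4,a2)→rehearsed(a2,s4) ✓  (d1,s4,a3)→rehearsed(a3,s4) ✓  (d2,s1,a2)→rehearsed(a2,s1) ✓  (d2,s3,a1)→rehearsed(a1,s3) ✓  (d2,s3,a3)→rehearsed(a3,s3) ✓  (d3,s4,a2)→rehearsed(a2,s4) ✓  (d3,s4,a3)→rehearsed(a3,s4) ✓  (d4,s1,a2)→rehearsed(a2,s1) ✓  (d4,s3,a2)→rehearsed(a2,s3) ✓  (d4,s4,a1)→rehearsed(a1,s4) ✓
Counterexamples (restrictor triples failing the scope): 0.

0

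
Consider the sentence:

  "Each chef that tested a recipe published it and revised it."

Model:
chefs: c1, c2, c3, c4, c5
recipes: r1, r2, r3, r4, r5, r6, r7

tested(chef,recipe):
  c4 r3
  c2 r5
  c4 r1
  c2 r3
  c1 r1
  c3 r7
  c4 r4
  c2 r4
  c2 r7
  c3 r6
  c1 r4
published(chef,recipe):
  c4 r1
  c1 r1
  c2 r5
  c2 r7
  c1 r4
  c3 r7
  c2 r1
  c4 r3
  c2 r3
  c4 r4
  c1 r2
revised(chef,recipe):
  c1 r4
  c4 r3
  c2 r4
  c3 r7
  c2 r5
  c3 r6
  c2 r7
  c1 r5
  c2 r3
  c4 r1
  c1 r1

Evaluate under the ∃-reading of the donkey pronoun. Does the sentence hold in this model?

True

"it" takes "a recipe" as antecedent — a donkey pronoun bound across the clause boundary.
Weak reading: every chef c with some tested-recipe has at least one tested-recipe r such that published(c,r) ∧ revised(c,r).
Per chef: c1:✓  c2:✓  c3:✓  c4:✓
Every chef in the restrictor has a witness.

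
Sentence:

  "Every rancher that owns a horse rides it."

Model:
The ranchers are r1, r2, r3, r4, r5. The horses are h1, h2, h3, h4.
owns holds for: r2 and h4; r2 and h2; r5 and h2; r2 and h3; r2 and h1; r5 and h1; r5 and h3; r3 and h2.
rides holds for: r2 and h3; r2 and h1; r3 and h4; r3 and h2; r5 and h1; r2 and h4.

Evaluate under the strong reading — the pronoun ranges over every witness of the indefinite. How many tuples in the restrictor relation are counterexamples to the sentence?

"it" takes "a horse" as antecedent — a donkey pronoun bound across the clause boundary.
Strong reading: for every (r,h) with owns(r,h), rides(r,h).
Restrictor pairs: (r2,h1) ✓  (r2,h2) ✗  (r2,h3) ✓  (r2,h4) ✓  (r3,h2) ✓  (r5,h1) ✓  (r5,h2) ✗  (r5,h3) ✗
Counterexamples (restrictor pairs failing the scope): 3.

3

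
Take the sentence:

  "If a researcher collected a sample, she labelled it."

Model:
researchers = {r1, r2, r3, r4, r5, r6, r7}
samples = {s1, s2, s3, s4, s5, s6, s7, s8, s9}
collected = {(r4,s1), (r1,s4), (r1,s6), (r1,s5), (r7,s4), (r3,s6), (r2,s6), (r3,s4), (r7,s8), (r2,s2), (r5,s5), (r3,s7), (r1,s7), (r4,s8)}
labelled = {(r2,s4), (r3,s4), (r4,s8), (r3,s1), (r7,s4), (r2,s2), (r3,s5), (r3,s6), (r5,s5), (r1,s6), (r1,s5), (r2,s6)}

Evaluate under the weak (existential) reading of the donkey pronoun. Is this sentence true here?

"it" takes "a sample" as antecedent — a donkey pronoun bound across the clause boundary.
Weak reading: every researcher r with some collected-sample has at least one collected-sample s such that labelled(r,s).
Per researcher: r1:✓  r2:✓  r3:✓  r4:✓  r5:✓  r7:✓
Every researcher in the restrictor has a witness.

True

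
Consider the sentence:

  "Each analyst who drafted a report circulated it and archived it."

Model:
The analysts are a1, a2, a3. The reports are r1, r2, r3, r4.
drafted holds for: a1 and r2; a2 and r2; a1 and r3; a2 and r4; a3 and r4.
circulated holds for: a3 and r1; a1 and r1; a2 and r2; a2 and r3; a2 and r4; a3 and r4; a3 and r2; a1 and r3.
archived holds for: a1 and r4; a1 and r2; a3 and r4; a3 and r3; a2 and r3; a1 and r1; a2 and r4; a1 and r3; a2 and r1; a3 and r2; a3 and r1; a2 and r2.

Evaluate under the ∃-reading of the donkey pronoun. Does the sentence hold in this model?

"it" takes "a report" as antecedent — a donkey pronoun bound across the clause boundary.
Weak reading: every analyst a with some drafted-report has at least one drafted-report r such that circulated(a,r) ∧ archived(a,r).
Per analyst: a1:✓  a2:✓  a3:✓
Every analyst in the restrictor has a witness.

True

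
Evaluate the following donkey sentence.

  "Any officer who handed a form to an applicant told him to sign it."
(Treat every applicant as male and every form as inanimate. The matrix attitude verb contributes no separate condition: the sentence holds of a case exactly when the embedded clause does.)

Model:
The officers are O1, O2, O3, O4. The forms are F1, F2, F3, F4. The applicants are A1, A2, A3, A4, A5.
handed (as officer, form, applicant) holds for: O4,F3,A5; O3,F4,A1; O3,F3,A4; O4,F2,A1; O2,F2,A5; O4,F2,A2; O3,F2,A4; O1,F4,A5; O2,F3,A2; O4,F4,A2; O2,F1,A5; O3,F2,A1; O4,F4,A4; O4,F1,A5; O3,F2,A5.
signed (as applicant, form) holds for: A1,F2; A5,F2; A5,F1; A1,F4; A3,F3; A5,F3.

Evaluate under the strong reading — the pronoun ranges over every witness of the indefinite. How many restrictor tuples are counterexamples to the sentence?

7

"him" takes "an applicant" as antecedent and "it" takes "a form"; both are donkey pronouns co-varying with the restrictor.
Strong reading: for every (o,f,a) with handed(o,f,a), signed(a,f).
Restrictor triples: (O1,F4,A5)→signed(A5,F4) ✗  (O2,F1,A5)→signed(A5,F1) ✓  (O2,F2,A5)→signed(A5,F2) ✓  (O2,F3,A2)→signed(A2,F3) ✗  (O3,F2,A1)→signed(A1,F2) ✓  (O3,F2,A4)→signed(A4,F2) ✗  (O3,F2,A5)→signed(A5,F2) ✓  (O3,F3,A4)→signed(A4,F3) ✗  (O3,F4,A1)→signed(A1,F4) ✓  (O4,F1,A5)→signed(A5,F1) ✓  (O4,F2,A1)→signed(A1,F2) ✓  (O4,F2,A2)→signed(A2,F2) ✗  (O4,F3,A5)→signed(A5,F3) ✓  (O4,F4,A2)→signed(A2,F4) ✗  (O4,F4,A4)→signed(A4,F4) ✗
Counterexamples (restrictor triples failing the scope): 7.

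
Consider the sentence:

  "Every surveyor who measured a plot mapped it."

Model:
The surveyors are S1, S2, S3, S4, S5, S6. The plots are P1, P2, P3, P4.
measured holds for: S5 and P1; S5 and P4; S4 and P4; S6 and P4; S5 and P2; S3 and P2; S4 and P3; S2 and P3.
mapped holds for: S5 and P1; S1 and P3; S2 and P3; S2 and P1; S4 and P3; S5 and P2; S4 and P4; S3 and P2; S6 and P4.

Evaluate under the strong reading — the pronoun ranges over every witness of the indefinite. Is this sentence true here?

False

"it" takes "a plot" as antecedent — a donkey pronoun bound across the clause boundary.
Strong reading: for every (s,p) with measured(s,p), mapped(s,p).
Restrictor pairs: (S2,P3) ✓  (S3,P2) ✓  (S4,P3) ✓  (S4,P4) ✓  (S5,P1) ✓  (S5,P2) ✓  (S5,P4) ✗  (S6,P4) ✓
Counterexample: (S5,P4) is in measured but fails the scope.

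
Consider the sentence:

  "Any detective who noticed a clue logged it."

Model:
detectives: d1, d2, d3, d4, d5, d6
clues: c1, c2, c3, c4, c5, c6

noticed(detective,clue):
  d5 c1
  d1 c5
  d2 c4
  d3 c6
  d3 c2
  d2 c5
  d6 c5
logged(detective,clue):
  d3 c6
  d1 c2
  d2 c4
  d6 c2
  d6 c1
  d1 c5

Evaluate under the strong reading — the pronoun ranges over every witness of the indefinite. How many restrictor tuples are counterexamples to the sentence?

"it" takes "a clue" as antecedent — a donkey pronoun bound across the clause boundary.
Strong reading: for every (d,c) with noticed(d,c), logged(d,c).
Restrictor pairs: (d1,c5) ✓  (d2,c4) ✓  (d2,c5) ✗  (d3,c2) ✗  (d3,c6) ✓  (d5,c1) ✗  (d6,c5) ✗
Counterexamples (restrictor pairs failing the scope): 4.

4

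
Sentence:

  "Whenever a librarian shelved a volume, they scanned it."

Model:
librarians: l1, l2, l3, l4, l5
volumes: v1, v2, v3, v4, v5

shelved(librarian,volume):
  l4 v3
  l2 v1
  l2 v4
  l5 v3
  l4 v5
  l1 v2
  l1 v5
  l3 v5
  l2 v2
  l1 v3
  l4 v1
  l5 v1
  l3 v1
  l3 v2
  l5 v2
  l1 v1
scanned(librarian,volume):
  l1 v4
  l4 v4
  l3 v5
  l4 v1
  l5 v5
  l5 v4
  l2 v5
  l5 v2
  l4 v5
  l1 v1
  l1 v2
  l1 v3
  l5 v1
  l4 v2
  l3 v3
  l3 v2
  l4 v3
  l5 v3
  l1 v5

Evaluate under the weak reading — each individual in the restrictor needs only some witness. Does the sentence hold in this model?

"it" takes "a volume" as antecedent — a donkey pronoun bound across the clause boundary.
Weak reading: every librarian l with some shelved-volume has at least one shelved-volume v such that scanned(l,v).
Per librarian: l1:✓  l2:✗  l3:✓  l4:✓  l5:✓
l2 has no witness among its shelved-volumes.

False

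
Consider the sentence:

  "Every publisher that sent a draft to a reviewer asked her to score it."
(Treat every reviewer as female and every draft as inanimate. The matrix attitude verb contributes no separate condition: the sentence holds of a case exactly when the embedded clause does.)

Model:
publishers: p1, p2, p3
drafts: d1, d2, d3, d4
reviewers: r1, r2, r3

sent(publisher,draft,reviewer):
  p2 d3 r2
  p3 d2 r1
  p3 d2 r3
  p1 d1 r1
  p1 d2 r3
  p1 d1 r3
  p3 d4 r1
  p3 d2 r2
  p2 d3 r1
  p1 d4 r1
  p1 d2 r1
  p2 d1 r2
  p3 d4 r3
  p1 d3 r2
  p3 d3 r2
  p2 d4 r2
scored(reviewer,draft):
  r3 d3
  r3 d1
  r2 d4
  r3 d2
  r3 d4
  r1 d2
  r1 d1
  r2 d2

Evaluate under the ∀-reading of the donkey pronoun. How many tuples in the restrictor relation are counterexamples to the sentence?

"her" takes "a reviewer" as antecedent and "it" takes "a draft"; both are donkey pronouns co-varying with the restrictor.
Strong reading: for every (p,d,r) with sent(p,d,r), scored(r,d).
Restrictor triples: (p1,d1,r1)→scored(r1,d1) ✓  (p1,d1,r3)→scored(r3,d1) ✓  (p1,d2,r1)→scored(r1,d2) ✓  (p1,d2,r3)→scored(r3,d2) ✓  (p1,d3,r2)→scored(r2,d3) ✗  (p1,d4,r1)→scored(r1,d4) ✗  (p2,d1,r2)→scored(r2,d1) ✗  (p2,d3,r1)→scored(r1,d3) ✗  (p2,d3,r2)→scored(r2,d3) ✗  (p2,d4,r2)→scored(r2,d4) ✓  (p3,d2,r1)→scored(r1,d2) ✓  (p3,d2,r2)→scored(r2,d2) ✓  (p3,d2,r3)→scored(r3,d2) ✓  (p3,d3,r2)→scored(r2,d3) ✗  (p3,d4,r1)→scored(r1,d4) ✗  (p3,d4,r3)→scored(r3,d4) ✓
Counterexamples (restrictor triples failing the scope): 7.

7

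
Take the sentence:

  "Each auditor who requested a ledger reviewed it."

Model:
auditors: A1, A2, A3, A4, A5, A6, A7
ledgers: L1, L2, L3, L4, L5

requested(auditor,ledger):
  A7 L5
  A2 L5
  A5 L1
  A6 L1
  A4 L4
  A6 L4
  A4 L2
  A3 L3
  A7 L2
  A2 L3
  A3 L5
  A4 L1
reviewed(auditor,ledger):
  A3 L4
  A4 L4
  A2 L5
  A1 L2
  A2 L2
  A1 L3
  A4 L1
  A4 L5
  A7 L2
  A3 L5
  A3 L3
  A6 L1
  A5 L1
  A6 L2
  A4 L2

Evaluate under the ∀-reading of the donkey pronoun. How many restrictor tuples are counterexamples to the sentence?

3

"it" takes "a ledger" as antecedent — a donkey pronoun bound across the clause boundary.
Strong reading: for every (a,l) with requested(a,l), reviewed(a,l).
Restrictor pairs: (A2,L3) ✗  (A2,L5) ✓  (A3,L3) ✓  (A3,L5) ✓  (A4,L1) ✓  (A4,L2) ✓  (A4,L4) ✓  (A5,L1) ✓  (A6,L1) ✓  (A6,L4) ✗  (A7,L2) ✓  (A7,L5) ✗
Counterexamples (restrictor pairs failing the scope): 3.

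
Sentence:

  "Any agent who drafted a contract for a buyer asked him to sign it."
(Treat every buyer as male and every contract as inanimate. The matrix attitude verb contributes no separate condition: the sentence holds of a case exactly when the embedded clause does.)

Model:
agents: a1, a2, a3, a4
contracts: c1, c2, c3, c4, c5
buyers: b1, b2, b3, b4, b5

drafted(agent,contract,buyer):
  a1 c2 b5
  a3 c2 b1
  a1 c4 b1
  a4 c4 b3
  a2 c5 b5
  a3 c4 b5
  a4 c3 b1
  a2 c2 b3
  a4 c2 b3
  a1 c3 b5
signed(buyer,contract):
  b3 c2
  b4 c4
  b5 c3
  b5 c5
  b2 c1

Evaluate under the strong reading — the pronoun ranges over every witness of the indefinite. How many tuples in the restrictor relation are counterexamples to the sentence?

6

"him" takes "a buyer" as antecedent and "it" takes "a contract"; both are donkey pronouns co-varying with the restrictor.
Strong reading: for every (a,c,b) with drafted(a,c,b), signed(b,c).
Restrictor triples: (a1,c2,b5)→signed(b5,c2) ✗  (a1,c3,b5)→signed(b5,c3) ✓  (a1,c4,b1)→signed(b1,c4) ✗  (a2,c2,b3)→signed(b3,c2) ✓  (a2,c5,b5)→signed(b5,c5) ✓  (a3,c2,b1)→signed(b1,c2) ✗  (a3,c4,b5)→signed(b5,c4) ✗  (a4,c2,b3)→signed(b3,c2) ✓  (a4,c3,b1)→signed(b1,c3) ✗  (a4,c4,b3)→signed(b3,c4) ✗
Counterexamples (restrictor triples failing the scope): 6.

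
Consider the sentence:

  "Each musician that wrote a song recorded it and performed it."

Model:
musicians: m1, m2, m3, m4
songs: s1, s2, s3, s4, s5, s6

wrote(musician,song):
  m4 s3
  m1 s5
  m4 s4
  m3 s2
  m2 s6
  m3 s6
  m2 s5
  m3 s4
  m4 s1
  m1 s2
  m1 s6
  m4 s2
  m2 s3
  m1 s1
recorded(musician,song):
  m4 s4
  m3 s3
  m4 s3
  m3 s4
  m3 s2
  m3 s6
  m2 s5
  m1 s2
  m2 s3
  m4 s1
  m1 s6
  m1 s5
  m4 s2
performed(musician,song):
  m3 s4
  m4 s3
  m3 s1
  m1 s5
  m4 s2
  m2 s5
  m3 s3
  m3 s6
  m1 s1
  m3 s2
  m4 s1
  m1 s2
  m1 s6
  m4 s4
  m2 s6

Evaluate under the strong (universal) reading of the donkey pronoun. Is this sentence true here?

False

"it" takes "a song" as antecedent — a donkey pronoun bound across the clause boundary.
Strong reading: for every (m,s) with wrote(m,s), recorded(m,s) ∧ performed(m,s).
Restrictor pairs: (m1,s1) ✗  (m1,s2) ✓  (m1,s5) ✓  (m1,s6) ✓  (m2,s3) ✗  (m2,s5) ✓  (m2,s6) ✗  (m3,s2) ✓  (m3,s4) ✓  (m3,s6) ✓  (m4,s1) ✓  (m4,s2) ✓  (m4,s3) ✓  (m4,s4) ✓
Counterexample: (m1,s1) is in wrote but fails the scope.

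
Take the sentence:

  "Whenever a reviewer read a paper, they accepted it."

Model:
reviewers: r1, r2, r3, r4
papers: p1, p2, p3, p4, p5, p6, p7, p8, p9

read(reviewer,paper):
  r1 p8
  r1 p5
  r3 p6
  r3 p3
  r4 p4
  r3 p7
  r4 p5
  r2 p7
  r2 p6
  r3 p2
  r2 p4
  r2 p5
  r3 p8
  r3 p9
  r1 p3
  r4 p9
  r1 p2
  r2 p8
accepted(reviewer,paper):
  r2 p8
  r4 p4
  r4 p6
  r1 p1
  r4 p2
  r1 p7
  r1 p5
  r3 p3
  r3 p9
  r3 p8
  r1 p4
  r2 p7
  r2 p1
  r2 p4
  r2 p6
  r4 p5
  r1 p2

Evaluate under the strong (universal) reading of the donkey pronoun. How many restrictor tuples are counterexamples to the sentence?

7

"it" takes "a paper" as antecedent — a donkey pronoun bound across the clause boundary.
Strong reading: for every (r,p) with read(r,p), accepted(r,p).
Restrictor pairs: (r1,p2) ✓  (r1,p3) ✗  (r1,p5) ✓  (r1,p8) ✗  (r2,p4) ✓  (r2,p5) ✗  (r2,p6) ✓  (r2,p7) ✓  (r2,p8) ✓  (r3,p2) ✗  (r3,p3) ✓  (r3,p6) ✗  (r3,p7) ✗  (r3,p8) ✓  (r3,p9) ✓  (r4,p4) ✓  (r4,p5) ✓  (r4,p9) ✗
Counterexamples (restrictor pairs failing the scope): 7.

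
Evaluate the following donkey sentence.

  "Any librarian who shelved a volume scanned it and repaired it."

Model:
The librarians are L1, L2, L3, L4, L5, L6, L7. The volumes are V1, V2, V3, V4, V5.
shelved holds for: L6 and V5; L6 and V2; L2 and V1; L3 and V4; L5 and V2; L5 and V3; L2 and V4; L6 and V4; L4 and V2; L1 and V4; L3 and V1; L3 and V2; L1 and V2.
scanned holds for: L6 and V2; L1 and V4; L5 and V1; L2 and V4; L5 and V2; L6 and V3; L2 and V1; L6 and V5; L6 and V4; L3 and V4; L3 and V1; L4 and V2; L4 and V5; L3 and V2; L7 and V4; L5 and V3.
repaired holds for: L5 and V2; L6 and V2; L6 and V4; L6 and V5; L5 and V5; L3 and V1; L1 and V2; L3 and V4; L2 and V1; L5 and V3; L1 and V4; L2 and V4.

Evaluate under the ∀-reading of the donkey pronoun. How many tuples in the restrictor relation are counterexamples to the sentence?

3

"it" takes "a volume" as antecedent — a donkey pronoun bound across the clause boundary.
Strong reading: for every (l,v) with shelved(l,v), scanned(l,v) ∧ repaired(l,v).
Restrictor pairs: (L1,V2) ✗  (L1,V4) ✓  (L2,V1) ✓  (L2,V4) ✓  (L3,V1) ✓  (L3,V2) ✗  (L3,V4) ✓  (L4,V2) ✗  (L5,V2) ✓  (L5,V3) ✓  (L6,V2) ✓  (L6,V4) ✓  (L6,V5) ✓
Counterexamples (restrictor pairs failing the scope): 3.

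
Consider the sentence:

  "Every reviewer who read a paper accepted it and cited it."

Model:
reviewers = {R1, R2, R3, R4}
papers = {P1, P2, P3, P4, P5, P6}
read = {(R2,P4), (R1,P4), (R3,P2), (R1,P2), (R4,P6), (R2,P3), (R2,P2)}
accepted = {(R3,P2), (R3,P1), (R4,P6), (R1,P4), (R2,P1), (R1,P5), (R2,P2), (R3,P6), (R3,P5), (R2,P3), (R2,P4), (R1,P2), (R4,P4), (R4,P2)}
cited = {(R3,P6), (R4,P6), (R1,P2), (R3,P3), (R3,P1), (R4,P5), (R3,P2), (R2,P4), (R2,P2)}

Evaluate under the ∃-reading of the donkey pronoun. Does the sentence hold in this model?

"it" takes "a paper" as antecedent — a donkey pronoun bound across the clause boundary.
Weak reading: every reviewer r with some read-paper has at least one read-paper p such that accepted(r,p) ∧ cited(r,p).
Per reviewer: R1:✓  R2:✓  R3:✓  R4:✓
Every reviewer in the restrictor has a witness.

True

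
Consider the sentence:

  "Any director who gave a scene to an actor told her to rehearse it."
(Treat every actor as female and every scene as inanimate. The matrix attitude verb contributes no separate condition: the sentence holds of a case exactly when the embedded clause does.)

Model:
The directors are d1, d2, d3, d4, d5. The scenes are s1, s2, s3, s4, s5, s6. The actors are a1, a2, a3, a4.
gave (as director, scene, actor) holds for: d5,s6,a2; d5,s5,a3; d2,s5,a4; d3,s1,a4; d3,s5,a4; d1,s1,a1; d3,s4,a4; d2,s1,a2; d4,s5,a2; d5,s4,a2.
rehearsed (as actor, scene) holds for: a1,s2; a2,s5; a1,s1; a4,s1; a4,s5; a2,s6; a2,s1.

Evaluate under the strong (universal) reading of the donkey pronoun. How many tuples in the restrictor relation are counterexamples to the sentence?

"her" takes "an actor" as antecedent and "it" takes "a scene"; both are donkey pronouns co-varying with the restrictor.
Strong reading: for every (d,s,a) with gave(d,s,a), rehearsed(a,s).
Restrictor triples: (d1,s1,a1)→rehearsed(a1,s1) ✓  (d2,s1,a2)→rehearsed(a2,s1) ✓  (d2,s5,a4)→rehearsed(a4,s5) ✓  (d3,s1,a4)→rehearsed(a4,s1) ✓  (d3,s4,a4)→rehearsed(a4,s4) ✗  (d3,s5,a4)→rehearsed(a4,s5) ✓  (d4,s5,a2)→rehearsed(a2,s5) ✓  (d5,s4,a2)→rehearsed(a2,s4) ✗  (d5,s5,a3)→rehearsed(a3,s5) ✗  (d5,s6,a2)→rehearsed(a2,s6) ✓
Counterexamples (restrictor triples failing the scope): 3.

3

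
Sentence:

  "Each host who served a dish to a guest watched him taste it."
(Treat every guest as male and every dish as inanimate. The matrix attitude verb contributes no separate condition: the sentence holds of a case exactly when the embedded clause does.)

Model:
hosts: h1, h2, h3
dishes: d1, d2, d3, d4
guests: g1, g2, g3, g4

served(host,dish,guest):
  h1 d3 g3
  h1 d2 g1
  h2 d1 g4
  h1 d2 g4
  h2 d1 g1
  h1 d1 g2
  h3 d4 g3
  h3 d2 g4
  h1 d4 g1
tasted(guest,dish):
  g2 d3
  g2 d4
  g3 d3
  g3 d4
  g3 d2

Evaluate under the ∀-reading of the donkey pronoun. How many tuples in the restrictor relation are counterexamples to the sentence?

"him" takes "a guest" as antecedent and "it" takes "a dish"; both are donkey pronouns co-varying with the restrictor.
Strong reading: for every (h,d,g) with served(h,d,g), tasted(g,d).
Restrictor triples: (h1,d1,g2)→tasted(g2,d1) ✗  (h1,d2,g1)→tasted(g1,d2) ✗  (h1,d2,g4)→tasted(g4,d2) ✗  (h1,d3,g3)→tasted(g3,d3) ✓  (h1,d4,g1)→tasted(g1,d4) ✗  (h2,d1,g1)→tasted(g1,d1) ✗  (h2,d1,g4)→tasted(g4,d1) ✗  (h3,d2,g4)→tasted(g4,d2) ✗  (h3,d4,g3)→tasted(g3,d4) ✓
Counterexamples (restrictor triples failing the scope): 7.

7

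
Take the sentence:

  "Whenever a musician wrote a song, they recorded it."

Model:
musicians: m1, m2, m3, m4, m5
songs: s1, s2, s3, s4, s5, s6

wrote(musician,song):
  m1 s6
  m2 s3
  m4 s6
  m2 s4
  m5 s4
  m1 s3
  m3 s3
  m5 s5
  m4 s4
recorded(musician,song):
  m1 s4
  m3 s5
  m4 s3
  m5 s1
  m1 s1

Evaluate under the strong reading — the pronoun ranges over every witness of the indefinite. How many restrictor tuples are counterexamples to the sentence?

"it" takes "a song" as antecedent — a donkey pronoun bound across the clause boundary.
Strong reading: for every (m,s) with wrote(m,s), recorded(m,s).
Restrictor pairs: (m1,s3) ✗  (m1,s6) ✗  (m2,s3) ✗  (m2,s4) ✗  (m3,s3) ✗  (m4,s4) ✗  (m4,s6) ✗  (m5,s4) ✗  (m5,s5) ✗
Counterexamples (restrictor pairs failing the scope): 9.

9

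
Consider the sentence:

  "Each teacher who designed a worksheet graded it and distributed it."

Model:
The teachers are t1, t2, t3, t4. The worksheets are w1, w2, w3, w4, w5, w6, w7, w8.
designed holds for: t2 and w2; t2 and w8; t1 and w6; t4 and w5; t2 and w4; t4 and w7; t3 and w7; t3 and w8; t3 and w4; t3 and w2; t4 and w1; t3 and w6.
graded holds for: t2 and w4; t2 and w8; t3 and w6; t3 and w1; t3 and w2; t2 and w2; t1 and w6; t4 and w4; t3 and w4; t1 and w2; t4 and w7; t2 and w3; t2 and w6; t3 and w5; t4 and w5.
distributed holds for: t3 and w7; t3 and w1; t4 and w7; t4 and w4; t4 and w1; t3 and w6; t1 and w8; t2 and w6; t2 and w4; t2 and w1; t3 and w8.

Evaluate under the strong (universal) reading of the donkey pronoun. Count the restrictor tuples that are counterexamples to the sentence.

9

"it" takes "a worksheet" as antecedent — a donkey pronoun bound across the clause boundary.
Strong reading: for every (t,w) with designed(t,w), graded(t,w) ∧ distributed(t,w).
Restrictor pairs: (t1,w6) ✗  (t2,w2) ✗  (t2,w4) ✓  (t2,w8) ✗  (t3,w2) ✗  (t3,w4) ✗  (t3,w6) ✓  (t3,w7) ✗  (t3,w8) ✗  (t4,w1) ✗  (t4,w5) ✗  (t4,w7) ✓
Counterexamples (restrictor pairs failing the scope): 9.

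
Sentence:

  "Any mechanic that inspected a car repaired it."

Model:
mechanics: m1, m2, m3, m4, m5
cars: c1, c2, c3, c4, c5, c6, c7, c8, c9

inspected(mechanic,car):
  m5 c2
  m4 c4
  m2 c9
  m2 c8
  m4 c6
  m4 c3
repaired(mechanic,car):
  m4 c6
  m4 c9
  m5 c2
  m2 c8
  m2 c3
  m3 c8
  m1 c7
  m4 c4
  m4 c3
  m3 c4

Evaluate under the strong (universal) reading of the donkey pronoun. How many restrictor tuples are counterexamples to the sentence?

1

"it" takes "a car" as antecedent — a donkey pronoun bound across the clause boundary.
Strong reading: for every (m,c) with inspected(m,c), repaired(m,c).
Restrictor pairs: (m2,c8) ✓  (m2,c9) ✗  (m4,c3) ✓  (m4,c4) ✓  (m4,c6) ✓  (m5,c2) ✓
Counterexamples (restrictor pairs failing the scope): 1.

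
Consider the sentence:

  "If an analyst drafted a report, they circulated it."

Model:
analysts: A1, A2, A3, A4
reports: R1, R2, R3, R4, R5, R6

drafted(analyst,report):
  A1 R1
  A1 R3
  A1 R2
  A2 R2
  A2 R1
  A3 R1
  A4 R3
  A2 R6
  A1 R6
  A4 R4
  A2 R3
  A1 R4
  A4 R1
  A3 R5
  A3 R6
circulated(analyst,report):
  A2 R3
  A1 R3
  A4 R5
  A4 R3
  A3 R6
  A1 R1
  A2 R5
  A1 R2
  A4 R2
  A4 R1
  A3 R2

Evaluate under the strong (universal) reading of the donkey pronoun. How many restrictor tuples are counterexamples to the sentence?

8

"it" takes "a report" as antecedent — a donkey pronoun bound across the clause boundary.
Strong reading: for every (a,r) with drafted(a,r), circulated(a,r).
Restrictor pairs: (A1,R1) ✓  (A1,R2) ✓  (A1,R3) ✓  (A1,R4) ✗  (A1,R6) ✗  (A2,R1) ✗  (A2,R2) ✗  (A2,R3) ✓  (A2,R6) ✗  (A3,R1) ✗  (A3,R5) ✗  (A3,R6) ✓  (A4,R1) ✓  (A4,R3) ✓  (A4,R4) ✗
Counterexamples (restrictor pairs failing the scope): 8.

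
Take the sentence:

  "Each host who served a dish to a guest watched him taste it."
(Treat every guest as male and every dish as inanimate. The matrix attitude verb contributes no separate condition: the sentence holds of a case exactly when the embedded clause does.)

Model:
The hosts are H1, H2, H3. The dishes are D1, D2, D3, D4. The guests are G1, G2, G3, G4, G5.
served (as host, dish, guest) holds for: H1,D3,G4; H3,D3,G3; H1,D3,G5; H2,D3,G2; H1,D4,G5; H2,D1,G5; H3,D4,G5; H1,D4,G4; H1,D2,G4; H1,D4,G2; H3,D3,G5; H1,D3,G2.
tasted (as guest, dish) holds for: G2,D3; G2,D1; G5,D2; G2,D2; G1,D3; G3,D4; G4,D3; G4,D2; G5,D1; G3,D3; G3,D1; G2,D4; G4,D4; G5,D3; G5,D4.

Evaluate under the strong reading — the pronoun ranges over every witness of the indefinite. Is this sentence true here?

True

"him" takes "a guest" as antecedent and "it" takes "a dish"; both are donkey pronouns co-varying with the restrictor.
Strong reading: for every (h,d,g) with served(h,d,g), tasted(g,d).
Restrictor triples: (H1,D2,G4)→tasted(G4,D2) ✓  (H1,D3,G2)→tasted(G2,D3) ✓  (H1,D3,G4)→tasted(G4,D3) ✓  (H1,D3,G5)→tasted(G5,D3) ✓  (H1,D4,G2)→tasted(G2,D4) ✓  (H1,D4,G4)→tasted(G4,D4) ✓  (H1,D4,G5)→tasted(G5,D4) ✓  (H2,D1,G5)→tasted(G5,D1) ✓  (H2,D3,G2)→tasted(G2,D3) ✓  (H3,D3,G3)→tasted(G3,D3) ✓  (H3,D3,G5)→tasted(G5,D3) ✓  (H3,D4,G5)→tasted(G5,D4) ✓
Every restrictor triple satisfies the scope.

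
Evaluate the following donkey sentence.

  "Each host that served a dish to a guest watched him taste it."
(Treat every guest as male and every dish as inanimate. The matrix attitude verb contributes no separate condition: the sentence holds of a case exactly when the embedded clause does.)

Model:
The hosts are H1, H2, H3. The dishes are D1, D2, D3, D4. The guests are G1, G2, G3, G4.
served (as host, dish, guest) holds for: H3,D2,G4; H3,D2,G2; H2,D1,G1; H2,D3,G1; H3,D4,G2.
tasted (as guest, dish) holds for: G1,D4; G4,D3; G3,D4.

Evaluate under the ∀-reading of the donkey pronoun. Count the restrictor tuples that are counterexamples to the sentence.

"him" takes "a guest" as antecedent and "it" takes "a dish"; both are donkey pronouns co-varying with the restrictor.
Strong reading: for every (h,d,g) with served(h,d,g), tasted(g,d).
Restrictor triples: (H2,D1,G1)→tasted(G1,D1) ✗  (H2,D3,G1)→tasted(G1,D3) ✗  (H3,D2,G2)→tasted(G2,D2) ✗  (H3,D2,G4)→tasted(G4,D2) ✗  (H3,D4,G2)→tasted(G2,D4) ✗
Counterexamples (restrictor triples failing the scope): 5.

5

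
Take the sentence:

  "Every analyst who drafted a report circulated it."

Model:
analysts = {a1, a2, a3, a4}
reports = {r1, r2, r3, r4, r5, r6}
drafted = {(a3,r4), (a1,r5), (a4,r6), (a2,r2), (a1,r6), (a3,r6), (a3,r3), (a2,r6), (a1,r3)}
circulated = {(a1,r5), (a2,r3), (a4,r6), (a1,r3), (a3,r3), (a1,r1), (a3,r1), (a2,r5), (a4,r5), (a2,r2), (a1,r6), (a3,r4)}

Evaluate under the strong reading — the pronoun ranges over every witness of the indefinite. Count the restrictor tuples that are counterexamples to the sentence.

"it" takes "a report" as antecedent — a donkey pronoun bound across the clause boundary.
Strong reading: for every (a,r) with drafted(a,r), circulated(a,r).
Restrictor pairs: (a1,r3) ✓  (a1,r5) ✓  (a1,r6) ✓  (a2,r2) ✓  (a2,r6) ✗  (a3,r3) ✓  (a3,r4) ✓  (a3,r6) ✗  (a4,r6) ✓
Counterexamples (restrictor pairs failing the scope): 2.

2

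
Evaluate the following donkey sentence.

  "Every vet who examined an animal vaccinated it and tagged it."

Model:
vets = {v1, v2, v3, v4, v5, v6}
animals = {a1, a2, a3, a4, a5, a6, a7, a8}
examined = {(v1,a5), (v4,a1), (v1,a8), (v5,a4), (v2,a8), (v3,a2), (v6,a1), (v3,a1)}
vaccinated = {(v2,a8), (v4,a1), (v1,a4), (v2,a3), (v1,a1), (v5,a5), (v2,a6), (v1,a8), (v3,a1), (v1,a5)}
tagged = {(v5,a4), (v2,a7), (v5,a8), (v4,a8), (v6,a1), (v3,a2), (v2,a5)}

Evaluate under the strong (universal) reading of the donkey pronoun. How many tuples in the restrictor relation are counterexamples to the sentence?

8

"it" takes "an animal" as antecedent — a donkey pronoun bound across the clause boundary.
Strong reading: for every (v,a) with examined(v,a), vaccinated(v,a) ∧ tagged(v,a).
Restrictor pairs: (v1,a5) ✗  (v1,a8) ✗  (v2,a8) ✗  (v3,a1) ✗  (v3,a2) ✗  (v4,a1) ✗  (v5,a4) ✗  (v6,a1) ✗
Counterexamples (restrictor pairs failing the scope): 8.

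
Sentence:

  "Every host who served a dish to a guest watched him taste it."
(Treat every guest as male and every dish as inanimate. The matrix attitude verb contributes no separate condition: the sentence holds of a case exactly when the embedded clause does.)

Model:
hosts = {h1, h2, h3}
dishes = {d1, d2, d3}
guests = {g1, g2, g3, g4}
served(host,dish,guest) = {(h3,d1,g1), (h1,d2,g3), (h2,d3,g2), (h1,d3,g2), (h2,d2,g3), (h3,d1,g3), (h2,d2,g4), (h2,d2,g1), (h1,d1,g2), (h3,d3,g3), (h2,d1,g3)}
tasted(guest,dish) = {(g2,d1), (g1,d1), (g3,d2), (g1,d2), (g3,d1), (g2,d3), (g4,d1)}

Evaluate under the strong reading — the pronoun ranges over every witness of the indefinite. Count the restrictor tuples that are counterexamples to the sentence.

"him" takes "a guest" as antecedent and "it" takes "a dish"; both are donkey pronouns co-varying with the restrictor.
Strong reading: for every (h,d,g) with served(h,d,g), tasted(g,d).
Restrictor triples: (h1,d1,g2)→tasted(g2,d1) ✓  (h1,d2,g3)→tasted(g3,d2) ✓  (h1,d3,g2)→tasted(g2,d3) ✓  (h2,d1,g3)→tasted(g3,d1) ✓  (h2,d2,g1)→tasted(g1,d2) ✓  (h2,d2,g3)→tasted(g3,d2) ✓  (h2,d2,g4)→tasted(g4,d2) ✗  (h2,d3,g2)→tasted(g2,d3) ✓  (h3,d1,g1)→tasted(g1,d1) ✓  (h3,d1,g3)→tasted(g3,d1) ✓  (h3,d3,g3)→tasted(g3,d3) ✗
Counterexamples (restrictor triples failing the scope): 2.

2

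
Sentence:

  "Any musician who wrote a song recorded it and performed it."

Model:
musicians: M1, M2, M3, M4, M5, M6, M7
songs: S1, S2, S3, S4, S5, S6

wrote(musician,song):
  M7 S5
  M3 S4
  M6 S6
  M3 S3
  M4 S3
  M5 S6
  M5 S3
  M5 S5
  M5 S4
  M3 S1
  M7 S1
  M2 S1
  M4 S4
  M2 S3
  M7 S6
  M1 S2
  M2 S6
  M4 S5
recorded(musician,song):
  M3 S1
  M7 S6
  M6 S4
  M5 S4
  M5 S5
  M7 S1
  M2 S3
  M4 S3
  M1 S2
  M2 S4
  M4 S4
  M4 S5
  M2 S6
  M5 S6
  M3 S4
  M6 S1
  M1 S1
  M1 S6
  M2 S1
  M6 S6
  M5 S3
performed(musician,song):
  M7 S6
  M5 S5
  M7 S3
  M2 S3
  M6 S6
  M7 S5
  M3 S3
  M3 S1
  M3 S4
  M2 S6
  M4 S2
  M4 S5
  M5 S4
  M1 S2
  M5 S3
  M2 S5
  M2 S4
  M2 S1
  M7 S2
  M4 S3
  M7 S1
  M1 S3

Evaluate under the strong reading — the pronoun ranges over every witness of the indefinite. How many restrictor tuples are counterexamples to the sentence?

4

"it" takes "a song" as antecedent — a donkey pronoun bound across the clause boundary.
Strong reading: for every (m,s) with wrote(m,s), recorded(m,s) ∧ performed(m,s).
Restrictor pairs: (M1,S2) ✓  (M2,S1) ✓  (M2,S3) ✓  (M2,S6) ✓  (M3,S1) ✓  (M3,S3) ✗  (M3,S4) ✓  (M4,S3) ✓  (M4,S4) ✗  (M4,S5) ✓  (M5,S3) ✓  (M5,S4) ✓  (M5,S5) ✓  (M5,S6) ✗  (M6,S6) ✓  (M7,S1) ✓  (M7,S5) ✗  (M7,S6) ✓
Counterexamples (restrictor pairs failing the scope): 4.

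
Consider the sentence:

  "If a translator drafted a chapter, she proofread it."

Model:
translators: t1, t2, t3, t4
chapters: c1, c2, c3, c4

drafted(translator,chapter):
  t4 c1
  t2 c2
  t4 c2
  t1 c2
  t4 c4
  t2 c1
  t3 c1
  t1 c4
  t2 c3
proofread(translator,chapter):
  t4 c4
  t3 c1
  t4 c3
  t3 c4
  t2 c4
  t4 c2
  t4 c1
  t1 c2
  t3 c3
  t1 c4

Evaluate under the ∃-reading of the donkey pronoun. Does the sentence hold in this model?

"it" takes "a chapter" as antecedent — a donkey pronoun bound across the clause boundary.
Weak reading: every translator t with some drafted-chapter has at least one drafted-chapter c such that proofread(t,c).
Per translator: t1:✓  t2:✗  t3:✓  t4:✓
t2 has no witness among its drafted-chapters.

False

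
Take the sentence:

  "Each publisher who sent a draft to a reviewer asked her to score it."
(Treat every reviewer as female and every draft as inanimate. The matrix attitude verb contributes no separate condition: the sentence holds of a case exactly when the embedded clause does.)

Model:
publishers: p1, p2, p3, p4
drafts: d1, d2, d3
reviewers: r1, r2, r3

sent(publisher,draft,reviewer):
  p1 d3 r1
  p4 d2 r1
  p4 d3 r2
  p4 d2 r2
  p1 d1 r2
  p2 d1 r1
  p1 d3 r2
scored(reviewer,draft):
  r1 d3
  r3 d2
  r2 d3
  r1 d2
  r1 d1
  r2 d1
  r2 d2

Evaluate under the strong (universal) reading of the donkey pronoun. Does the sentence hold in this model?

True

"her" takes "a reviewer" as antecedent and "it" takes "a draft"; both are donkey pronouns co-varying with the restrictor.
Strong reading: for every (p,d,r) with sent(p,d,r), scored(r,d).
Restrictor triples: (p1,d1,r2)→scored(r2,d1) ✓  (p1,d3,r1)→scored(r1,d3) ✓  (p1,d3,r2)→scored(r2,d3) ✓  (p2,d1,r1)→scored(r1,d1) ✓  (p4,d2,r1)→scored(r1,d2) ✓  (p4,d2,r2)→scored(r2,d2) ✓  (p4,d3,r2)→scored(r2,d3) ✓
Every restrictor triple satisfies the scope.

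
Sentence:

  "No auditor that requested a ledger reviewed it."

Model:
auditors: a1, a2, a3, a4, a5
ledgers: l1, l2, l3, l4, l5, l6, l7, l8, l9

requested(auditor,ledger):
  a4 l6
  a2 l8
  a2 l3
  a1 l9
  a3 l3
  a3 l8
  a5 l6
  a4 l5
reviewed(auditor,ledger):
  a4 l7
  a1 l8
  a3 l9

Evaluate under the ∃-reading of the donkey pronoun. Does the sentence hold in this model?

"it" takes "a ledger" as antecedent — a donkey pronoun bound across the clause boundary.
Truth condition: for no (a,l) with requested(a,l) does reviewed(a,l) hold.
Restrictor pairs — does the scope hold? (a1,l9):fails  (a2,l3):fails  (a2,l8):fails  (a3,l3):fails  (a3,l8):fails  (a4,l5):fails  (a4,l6):fails  (a5,l6):fails
Scope holds for no restrictor pair, so the sentence is true.

True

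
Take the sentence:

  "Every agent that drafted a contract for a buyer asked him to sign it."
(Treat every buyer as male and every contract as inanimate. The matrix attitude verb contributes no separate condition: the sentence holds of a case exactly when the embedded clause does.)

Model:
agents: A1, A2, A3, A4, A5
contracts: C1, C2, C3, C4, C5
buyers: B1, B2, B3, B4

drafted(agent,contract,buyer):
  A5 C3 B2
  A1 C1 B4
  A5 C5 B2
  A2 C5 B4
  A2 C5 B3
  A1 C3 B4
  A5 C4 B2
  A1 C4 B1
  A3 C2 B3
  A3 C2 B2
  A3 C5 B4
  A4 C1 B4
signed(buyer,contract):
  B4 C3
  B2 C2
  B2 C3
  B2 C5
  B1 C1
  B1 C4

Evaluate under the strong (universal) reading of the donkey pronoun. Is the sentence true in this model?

False

"him" takes "a buyer" as antecedent and "it" takes "a contract"; both are donkey pronouns co-varying with the restrictor.
Strong reading: for every (a,c,b) with drafted(a,c,b), signed(b,c).
Restrictor triples: (A1,C1,B4)→signed(B4,C1) ✗  (A1,C3,B4)→signed(B4,C3) ✓  (A1,C4,B1)→signed(B1,C4) ✓  (A2,C5,B3)→signed(B3,C5) ✗  (A2,C5,B4)→signed(B4,C5) ✗  (A3,C2,B2)→signed(B2,C2) ✓  (A3,C2,B3)→signed(B3,C2) ✗  (A3,C5,B4)→signed(B4,C5) ✗  (A4,C1,B4)→signed(B4,C1) ✗  (A5,C3,B2)→signed(B2,C3) ✓  (A5,C4,B2)→signed(B2,C4) ✗  (A5,C5,B2)→signed(B2,C5) ✓
Counterexample: (A1,C1,B4) — signed(B4,C1) does not hold.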